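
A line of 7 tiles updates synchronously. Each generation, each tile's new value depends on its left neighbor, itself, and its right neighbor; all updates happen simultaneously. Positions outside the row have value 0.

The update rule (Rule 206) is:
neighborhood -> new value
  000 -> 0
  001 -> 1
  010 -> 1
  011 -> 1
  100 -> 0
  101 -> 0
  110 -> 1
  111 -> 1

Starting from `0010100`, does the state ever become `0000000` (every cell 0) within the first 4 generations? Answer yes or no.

no

0110100
1110100
1110100  (fixed point — unchanged through generation 4)
generation 4 is 1110100, still not uniform 0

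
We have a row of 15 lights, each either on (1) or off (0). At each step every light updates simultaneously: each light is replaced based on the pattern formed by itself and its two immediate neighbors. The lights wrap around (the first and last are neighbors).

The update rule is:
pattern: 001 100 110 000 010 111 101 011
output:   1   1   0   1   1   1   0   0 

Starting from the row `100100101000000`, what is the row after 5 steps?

111111101111111
111111000111111
111110111011111
111100010001111
111011111110111

111011111110111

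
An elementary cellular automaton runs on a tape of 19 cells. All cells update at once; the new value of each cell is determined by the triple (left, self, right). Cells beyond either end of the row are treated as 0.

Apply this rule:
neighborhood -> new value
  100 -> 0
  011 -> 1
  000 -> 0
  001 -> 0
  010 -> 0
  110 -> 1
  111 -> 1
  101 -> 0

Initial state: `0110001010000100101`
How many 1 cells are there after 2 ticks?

tick 1: 0110000000000000000
tick 2: 0110000000000000000
count of 1: 2

2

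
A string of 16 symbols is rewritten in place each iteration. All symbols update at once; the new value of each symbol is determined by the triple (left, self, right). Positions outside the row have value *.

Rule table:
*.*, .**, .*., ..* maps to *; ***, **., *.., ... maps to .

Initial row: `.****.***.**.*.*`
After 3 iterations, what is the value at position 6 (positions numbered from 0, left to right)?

**...**..**.****
....**..**.**...
...**..**.**...*
position 6 holds .

.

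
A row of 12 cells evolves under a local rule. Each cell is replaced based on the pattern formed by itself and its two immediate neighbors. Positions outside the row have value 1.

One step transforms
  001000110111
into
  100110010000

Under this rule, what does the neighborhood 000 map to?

At position 4 the neighborhood is 000; the next row has 1 there.

1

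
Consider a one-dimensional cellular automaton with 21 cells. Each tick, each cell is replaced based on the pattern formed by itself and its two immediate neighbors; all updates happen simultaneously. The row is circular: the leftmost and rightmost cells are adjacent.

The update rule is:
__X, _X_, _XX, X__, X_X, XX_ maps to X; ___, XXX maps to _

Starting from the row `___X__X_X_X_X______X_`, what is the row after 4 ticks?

XXXXX______XX_______X

__XXXXXXXXXXXX____XXX
XXX__________XX__XX_X
__XX________XXXXXXXXX
XXXXX______XX_______X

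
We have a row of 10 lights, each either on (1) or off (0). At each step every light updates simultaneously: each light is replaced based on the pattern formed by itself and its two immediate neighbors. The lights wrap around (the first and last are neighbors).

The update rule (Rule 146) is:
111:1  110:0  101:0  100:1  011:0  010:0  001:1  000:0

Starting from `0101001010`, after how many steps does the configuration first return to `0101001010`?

2

1000110001
0101001010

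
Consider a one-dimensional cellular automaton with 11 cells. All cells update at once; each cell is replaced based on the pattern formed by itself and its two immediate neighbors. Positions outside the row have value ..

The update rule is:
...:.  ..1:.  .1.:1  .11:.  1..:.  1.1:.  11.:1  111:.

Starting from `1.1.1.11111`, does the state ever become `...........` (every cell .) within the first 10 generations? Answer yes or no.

generation 1: 1.1.1.....1
generation 2: 1.1.1.....1  (fixed point — unchanged through generation 10)
generation 10 is 1.1.1.....1, still not uniform .

no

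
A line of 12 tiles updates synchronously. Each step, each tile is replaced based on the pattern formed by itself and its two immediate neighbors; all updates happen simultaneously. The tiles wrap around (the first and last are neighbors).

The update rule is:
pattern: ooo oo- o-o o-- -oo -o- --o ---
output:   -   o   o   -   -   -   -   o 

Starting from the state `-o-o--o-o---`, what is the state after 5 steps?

----o-----o-

--o----o--oo
----oo-----o
-oo--o-ooo--
--o---o--o-o
----o-----o-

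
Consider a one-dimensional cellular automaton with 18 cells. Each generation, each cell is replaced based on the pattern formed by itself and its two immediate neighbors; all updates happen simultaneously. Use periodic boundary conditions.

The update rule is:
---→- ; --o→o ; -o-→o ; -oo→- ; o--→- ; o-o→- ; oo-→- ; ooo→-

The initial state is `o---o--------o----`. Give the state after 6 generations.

-------o----o---o-

o--oo-------oo---o
--o--------o----o-
-oo-------oo---oo-
o--------o----o---
o-------oo---oo--o
-------o----o---o-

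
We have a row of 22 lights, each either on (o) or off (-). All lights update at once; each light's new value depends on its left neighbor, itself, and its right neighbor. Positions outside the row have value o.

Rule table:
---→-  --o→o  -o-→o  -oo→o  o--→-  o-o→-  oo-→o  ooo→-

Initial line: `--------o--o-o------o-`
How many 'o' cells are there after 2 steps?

step 1: -------oo-oo-o-----oo-
step 2: ------ooo-oo-o----ooo-
count of o: 9

9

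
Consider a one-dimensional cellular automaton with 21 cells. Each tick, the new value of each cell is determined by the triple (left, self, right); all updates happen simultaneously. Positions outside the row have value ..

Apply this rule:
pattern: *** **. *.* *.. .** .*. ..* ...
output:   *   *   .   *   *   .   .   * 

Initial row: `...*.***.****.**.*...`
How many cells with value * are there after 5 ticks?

**...***.****.**..***
****.***.****.***.***
****.***.****.***.***  (fixed point — unchanged through tick 5)
count of *: 17

17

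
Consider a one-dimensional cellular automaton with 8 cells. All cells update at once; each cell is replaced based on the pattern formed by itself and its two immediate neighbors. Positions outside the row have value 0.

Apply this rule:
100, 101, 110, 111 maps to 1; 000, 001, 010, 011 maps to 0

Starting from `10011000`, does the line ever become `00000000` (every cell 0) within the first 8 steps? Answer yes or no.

step 1: 01001100
step 2: 00100110
step 3: 00010011
step 4: 00001001
step 5: 00000100
step 6: 00000010
step 7: 00000001
step 8: 00000000
all cells are 0 at step 8

yes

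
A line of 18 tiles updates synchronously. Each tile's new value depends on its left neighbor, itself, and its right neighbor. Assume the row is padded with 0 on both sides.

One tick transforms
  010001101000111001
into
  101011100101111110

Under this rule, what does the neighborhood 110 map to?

At position 6 the neighborhood is 110; the next row has 1 there.

1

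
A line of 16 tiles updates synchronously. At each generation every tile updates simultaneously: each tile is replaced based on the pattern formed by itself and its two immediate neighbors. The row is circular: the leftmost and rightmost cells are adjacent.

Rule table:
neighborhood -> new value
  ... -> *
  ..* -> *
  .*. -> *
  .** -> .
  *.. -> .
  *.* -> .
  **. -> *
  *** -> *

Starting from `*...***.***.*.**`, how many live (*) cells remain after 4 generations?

7

*.**.**..**.*..*
*..*..*.*.*.*.*.
*.**.**.*.*.*.*.
*..*..*.*.*.*.*.
count of *: 7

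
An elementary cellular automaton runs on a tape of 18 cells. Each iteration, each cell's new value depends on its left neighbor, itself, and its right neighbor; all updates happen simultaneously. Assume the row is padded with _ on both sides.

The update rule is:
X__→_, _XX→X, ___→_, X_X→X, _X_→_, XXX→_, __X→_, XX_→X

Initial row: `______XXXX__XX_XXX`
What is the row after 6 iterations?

_______________XX_

iteration 1: ______X__X__XXXX_X
iteration 2: ____________X__XX_
iteration 3: _______________XX_
iteration 4: _______________XX_  (fixed point — unchanged through iteration 6)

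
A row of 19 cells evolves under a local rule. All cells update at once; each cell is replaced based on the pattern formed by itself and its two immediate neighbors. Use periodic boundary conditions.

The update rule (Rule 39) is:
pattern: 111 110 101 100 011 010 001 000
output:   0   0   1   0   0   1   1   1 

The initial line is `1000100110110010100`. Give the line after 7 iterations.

1011011001001000111

1011101001000111101
0100011011011000010
1101100100100011110
0010001101101100001
0110110010010001111
1001000110110110000
1011011001001000111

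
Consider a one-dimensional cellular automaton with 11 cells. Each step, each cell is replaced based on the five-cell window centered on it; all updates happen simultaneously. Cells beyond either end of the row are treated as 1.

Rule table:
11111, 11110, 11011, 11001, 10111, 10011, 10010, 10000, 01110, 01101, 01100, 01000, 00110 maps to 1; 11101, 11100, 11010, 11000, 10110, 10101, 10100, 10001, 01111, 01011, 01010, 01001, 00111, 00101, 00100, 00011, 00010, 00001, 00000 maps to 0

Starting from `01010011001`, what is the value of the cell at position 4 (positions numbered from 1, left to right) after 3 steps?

00000111110
01000001101
00110001111
position 4 holds 1

1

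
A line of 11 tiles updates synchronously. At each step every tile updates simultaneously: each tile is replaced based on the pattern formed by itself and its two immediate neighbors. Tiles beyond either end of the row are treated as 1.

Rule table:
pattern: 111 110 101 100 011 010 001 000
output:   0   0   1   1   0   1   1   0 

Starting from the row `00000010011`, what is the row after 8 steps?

00001011111

10000111100
01001000011
11111100100
00000011111
10000100000
01001110001
11110001010
00001011111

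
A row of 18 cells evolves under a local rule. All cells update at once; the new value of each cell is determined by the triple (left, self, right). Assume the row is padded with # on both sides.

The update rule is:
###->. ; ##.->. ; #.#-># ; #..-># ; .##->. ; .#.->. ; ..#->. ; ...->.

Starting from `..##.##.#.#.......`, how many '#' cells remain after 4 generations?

6

#...#..#.#.#......
.#...#..#.#.#.....
#.#...#..#.#.#....
.#.#...#..#.#.#...
count of #: 6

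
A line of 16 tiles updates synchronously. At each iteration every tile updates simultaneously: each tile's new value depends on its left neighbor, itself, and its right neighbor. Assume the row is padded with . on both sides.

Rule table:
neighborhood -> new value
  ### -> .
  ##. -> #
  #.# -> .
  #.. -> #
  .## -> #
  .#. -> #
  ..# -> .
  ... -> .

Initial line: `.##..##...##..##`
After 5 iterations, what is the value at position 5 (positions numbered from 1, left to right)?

iteration 1: .###.###..###.##
iteration 2: .#.#.#.##.#.#.##
iteration 3: .#.#.#.##.#.#.##  (fixed point — unchanged through iteration 5)
position 5 holds .

.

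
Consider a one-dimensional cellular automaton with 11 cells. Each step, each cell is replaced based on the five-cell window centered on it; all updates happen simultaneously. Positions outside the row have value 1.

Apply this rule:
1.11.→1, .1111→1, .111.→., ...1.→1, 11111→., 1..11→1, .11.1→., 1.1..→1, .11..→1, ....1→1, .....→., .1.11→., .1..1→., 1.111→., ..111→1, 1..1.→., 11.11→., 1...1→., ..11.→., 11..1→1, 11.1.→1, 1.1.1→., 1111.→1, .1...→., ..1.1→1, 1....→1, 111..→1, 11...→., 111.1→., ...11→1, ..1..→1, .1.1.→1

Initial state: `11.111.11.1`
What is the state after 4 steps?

1......1...
1.1..111..1
.11.11.1111
.1..1...1..

.1..1...1..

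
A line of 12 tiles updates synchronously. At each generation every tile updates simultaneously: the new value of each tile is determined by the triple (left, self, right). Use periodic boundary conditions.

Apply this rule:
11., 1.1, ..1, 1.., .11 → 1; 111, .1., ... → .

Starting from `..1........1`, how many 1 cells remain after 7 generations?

11.1......1.
111.1....1.1
..11.1..1.11
11111.11.111
....111111..
...11....11.
..1111..1111
count of 1: 8

8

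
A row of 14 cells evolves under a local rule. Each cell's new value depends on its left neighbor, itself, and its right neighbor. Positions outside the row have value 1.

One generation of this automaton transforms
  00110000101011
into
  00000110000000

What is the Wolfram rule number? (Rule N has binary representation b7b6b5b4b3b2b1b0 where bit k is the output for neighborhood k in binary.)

position 13: 111 → 0  (bit 7 = 0)
position 3: 110 → 0  (bit 6 = 0)
position 9: 101 → 0  (bit 5 = 0)
position 0: 100 → 0  (bit 4 = 0)
position 2: 011 → 0  (bit 3 = 0)
position 8: 010 → 0  (bit 2 = 0)
position 1: 001 → 0  (bit 1 = 0)
position 5: 000 → 1  (bit 0 = 1)
bits b7..b0 = 00000001 = 1

1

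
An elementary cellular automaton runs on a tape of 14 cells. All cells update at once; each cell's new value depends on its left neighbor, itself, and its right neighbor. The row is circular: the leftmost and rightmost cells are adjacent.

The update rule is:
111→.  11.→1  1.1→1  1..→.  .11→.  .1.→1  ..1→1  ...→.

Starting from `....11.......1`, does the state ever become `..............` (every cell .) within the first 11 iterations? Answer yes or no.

...1.1......11
..1111.....1.1
.1...1....1111
11..11...1...1
.1.1.1..11..1.
111111.1.1.11.
.....111111.11
....1.....11.1
...11....1.111
..1.1...111..1
.1111..1..1.11
iteration 11 is .1111..1..1.11, still not uniform .

no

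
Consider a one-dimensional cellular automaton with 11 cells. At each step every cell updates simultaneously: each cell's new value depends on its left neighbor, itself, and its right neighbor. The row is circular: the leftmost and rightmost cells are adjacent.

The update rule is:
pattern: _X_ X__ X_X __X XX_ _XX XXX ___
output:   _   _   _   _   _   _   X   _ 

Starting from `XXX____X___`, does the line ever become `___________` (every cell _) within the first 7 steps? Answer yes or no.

yes

_X_________
___________
all cells are _ at step 2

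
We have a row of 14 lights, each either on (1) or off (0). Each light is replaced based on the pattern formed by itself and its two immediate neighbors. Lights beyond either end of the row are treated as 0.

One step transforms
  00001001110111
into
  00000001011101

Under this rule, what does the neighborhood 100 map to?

0

At position 5 the neighborhood is 100; the next row has 0 there.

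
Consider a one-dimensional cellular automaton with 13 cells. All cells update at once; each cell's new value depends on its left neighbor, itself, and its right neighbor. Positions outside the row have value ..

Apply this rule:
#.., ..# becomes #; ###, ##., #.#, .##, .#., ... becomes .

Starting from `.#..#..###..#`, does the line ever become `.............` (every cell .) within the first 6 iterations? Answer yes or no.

no

iteration 1: #.##.##...##.
iteration 2: .......#.#..#
iteration 3: ......#...##.
iteration 4: .....#.#.#..#
iteration 5: ....#.....##.
iteration 6: ...#.#...#..#
iteration 6 is ...#.#...#..#, still not uniform .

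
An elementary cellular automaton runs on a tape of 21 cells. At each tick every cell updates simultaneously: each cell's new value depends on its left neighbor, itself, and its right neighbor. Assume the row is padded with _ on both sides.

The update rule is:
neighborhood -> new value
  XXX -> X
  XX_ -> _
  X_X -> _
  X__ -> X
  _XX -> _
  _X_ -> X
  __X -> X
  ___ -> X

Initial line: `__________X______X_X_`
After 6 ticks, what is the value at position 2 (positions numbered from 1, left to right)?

tick 1: XXXXXXXXXXXXXXXXXX_XX
tick 2: _XXXXXXXXXXXXXXXX____
tick 3: X_XXXXXXXXXXXXXX_XXXX
tick 4: X__XXXXXXXXXXXX___XX_
tick 5: XXX_XXXXXXXXXX_XXX__X
tick 6: _X___XXXXXXXX___X_XXX
position 2 holds X

X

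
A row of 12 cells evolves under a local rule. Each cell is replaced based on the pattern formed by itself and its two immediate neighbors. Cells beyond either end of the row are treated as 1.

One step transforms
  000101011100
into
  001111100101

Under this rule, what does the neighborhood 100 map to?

At position 0 the neighborhood is 100; the next row has 0 there.

0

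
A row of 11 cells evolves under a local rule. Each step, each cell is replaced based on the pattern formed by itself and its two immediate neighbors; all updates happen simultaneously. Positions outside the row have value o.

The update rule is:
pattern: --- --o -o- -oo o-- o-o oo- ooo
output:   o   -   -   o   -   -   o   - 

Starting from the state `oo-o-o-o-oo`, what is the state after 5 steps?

-ooo---ooo-

-o-------o-
---ooooo---
-o-o---o-o-
-----o-----
-ooo---ooo-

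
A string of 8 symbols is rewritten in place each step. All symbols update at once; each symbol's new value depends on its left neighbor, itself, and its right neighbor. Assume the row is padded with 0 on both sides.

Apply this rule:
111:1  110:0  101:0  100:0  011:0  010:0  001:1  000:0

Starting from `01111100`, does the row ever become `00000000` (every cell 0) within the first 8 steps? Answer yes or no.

step 1: 10111000
step 2: 00010000
step 3: 00100000
step 4: 01000000
step 5: 10000000
step 6: 00000000
all cells are 0 at step 6

yes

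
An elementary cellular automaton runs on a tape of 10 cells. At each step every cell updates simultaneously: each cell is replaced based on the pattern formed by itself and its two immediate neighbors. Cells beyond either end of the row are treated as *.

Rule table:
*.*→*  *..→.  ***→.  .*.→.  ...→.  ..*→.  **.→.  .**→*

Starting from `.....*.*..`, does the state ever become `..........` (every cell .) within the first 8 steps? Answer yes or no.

yes

......*...
..........
all cells are . at step 2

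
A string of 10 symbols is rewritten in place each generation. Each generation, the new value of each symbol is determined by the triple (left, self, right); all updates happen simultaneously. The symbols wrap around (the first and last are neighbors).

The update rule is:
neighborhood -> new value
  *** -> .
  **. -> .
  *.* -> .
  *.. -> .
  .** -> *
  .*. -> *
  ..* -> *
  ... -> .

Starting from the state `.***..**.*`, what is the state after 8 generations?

**..**.*..

.*...**..*
.*..**..**
.*.**..**.
**.*..**..
*..*.**..*
..**.*..**
.**..*.**.
**..**.*..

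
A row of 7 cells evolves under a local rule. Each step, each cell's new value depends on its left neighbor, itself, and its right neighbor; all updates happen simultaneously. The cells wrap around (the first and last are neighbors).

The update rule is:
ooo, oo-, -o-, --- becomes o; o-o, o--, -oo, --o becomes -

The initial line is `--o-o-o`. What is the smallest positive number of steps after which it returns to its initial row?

step 1: --o-o-o

1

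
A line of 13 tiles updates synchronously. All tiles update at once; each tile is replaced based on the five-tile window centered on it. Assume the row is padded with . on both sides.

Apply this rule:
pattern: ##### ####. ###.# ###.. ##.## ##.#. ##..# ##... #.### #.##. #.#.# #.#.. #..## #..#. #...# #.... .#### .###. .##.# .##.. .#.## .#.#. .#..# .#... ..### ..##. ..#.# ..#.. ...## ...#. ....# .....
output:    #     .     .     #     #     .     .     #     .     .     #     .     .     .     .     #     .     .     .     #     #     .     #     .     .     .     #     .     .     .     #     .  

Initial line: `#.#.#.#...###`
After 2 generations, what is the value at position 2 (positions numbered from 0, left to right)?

generation 1: #.#.#.......#
generation 2: #.#...#...#..
position 2 holds #

#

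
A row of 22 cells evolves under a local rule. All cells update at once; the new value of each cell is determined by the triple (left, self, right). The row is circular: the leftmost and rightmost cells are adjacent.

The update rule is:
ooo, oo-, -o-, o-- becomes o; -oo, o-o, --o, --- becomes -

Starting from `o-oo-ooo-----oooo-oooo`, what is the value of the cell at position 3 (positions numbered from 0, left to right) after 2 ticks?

o

o--o--ooo-----ooo--ooo
oo-oo--ooo-----ooo--oo
position 3 holds o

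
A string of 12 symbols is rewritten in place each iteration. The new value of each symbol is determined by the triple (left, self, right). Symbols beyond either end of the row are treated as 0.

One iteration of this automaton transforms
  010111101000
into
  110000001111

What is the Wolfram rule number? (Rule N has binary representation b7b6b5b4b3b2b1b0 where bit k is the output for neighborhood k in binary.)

position 4: 111 → 0  (bit 7 = 0)
position 6: 110 → 0  (bit 6 = 0)
position 2: 101 → 0  (bit 5 = 0)
position 9: 100 → 1  (bit 4 = 1)
position 3: 011 → 0  (bit 3 = 0)
position 1: 010 → 1  (bit 2 = 1)
position 0: 001 → 1  (bit 1 = 1)
position 10: 000 → 1  (bit 0 = 1)
bits b7..b0 = 00010111 = 23

23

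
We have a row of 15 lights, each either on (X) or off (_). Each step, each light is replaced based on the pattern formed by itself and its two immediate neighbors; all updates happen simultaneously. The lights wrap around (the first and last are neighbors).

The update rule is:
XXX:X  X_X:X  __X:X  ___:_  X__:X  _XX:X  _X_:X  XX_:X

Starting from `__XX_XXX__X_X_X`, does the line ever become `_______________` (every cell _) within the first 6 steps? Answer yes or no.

no

step 1: XXXXXXXXXXXXXXX
step 2: XXXXXXXXXXXXXXX  (fixed point — unchanged through step 6)
step 6 is XXXXXXXXXXXXXXX, still not uniform _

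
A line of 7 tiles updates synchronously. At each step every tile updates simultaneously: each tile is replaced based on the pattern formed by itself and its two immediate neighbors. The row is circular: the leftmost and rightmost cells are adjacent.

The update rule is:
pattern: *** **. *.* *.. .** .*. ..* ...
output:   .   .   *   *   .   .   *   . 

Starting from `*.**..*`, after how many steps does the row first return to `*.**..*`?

.*..**.
*.**..*

2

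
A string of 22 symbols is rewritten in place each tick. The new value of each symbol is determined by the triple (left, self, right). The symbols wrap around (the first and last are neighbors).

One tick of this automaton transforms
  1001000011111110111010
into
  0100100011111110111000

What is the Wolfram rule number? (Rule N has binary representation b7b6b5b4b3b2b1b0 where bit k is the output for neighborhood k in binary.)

position 9: 111 → 1  (bit 7 = 1)
position 14: 110 → 1  (bit 6 = 1)
position 15: 101 → 0  (bit 5 = 0)
position 1: 100 → 1  (bit 4 = 1)
position 8: 011 → 1  (bit 3 = 1)
position 0: 010 → 0  (bit 2 = 0)
position 2: 001 → 0  (bit 1 = 0)
position 5: 000 → 0  (bit 0 = 0)
bits b7..b0 = 11011000 = 216

216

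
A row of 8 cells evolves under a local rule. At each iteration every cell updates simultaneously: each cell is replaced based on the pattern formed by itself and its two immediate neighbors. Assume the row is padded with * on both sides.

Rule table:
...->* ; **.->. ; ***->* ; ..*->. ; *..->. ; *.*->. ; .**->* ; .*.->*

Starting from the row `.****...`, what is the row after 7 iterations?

.*..*.*.

.***..*.
.**...*.
.*..*.*.
.*..*.*.  (fixed point — unchanged through iteration 7)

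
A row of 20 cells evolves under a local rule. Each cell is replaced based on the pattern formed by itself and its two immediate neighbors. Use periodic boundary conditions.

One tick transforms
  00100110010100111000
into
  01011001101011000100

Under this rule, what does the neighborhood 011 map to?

At position 5 the neighborhood is 011; the next row has 0 there.

0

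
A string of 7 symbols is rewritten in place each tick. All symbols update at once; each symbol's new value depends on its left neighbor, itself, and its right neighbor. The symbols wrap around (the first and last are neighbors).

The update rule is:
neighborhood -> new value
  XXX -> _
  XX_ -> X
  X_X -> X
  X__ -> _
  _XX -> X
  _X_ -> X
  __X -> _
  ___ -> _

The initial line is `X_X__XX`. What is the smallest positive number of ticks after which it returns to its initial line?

XXX__X_
X_X__XX

2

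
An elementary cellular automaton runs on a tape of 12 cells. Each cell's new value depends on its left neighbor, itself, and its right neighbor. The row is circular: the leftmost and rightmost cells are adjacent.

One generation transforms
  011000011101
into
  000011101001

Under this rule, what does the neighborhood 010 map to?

At position 11 the neighborhood is 010; the next row has 1 there.

1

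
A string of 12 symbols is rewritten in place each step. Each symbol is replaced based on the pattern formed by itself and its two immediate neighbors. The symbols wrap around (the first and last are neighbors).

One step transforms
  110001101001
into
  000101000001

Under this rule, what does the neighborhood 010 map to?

0

At position 8 the neighborhood is 010; the next row has 0 there.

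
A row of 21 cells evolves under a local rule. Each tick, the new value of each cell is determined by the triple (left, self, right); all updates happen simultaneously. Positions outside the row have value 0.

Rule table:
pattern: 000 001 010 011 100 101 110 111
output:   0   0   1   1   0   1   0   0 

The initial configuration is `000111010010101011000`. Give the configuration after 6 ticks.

tick 1: 000100110011111110000
tick 2: 000100100010000000000
tick 3: 000100100010000000000  (fixed point — unchanged through tick 6)

000100100010000000000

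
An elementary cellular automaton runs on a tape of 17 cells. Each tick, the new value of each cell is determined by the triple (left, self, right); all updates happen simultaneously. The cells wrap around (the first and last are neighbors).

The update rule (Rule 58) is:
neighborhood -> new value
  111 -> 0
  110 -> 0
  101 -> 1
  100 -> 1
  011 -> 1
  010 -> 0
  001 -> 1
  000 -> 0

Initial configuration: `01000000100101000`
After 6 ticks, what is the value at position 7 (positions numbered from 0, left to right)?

10100001011010100
01010010110101011
10101101101010110
01011011010101101
10110110101011010
01101101010110101
position 7 holds 1

1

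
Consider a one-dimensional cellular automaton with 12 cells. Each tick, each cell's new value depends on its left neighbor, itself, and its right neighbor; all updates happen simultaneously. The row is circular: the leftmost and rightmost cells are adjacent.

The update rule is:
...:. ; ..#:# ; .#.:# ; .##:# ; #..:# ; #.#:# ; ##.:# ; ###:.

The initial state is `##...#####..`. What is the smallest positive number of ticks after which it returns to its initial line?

tick 1: ###.##...###
tick 2: ..#####.##..
tick 3: .##...#####.
tick 4: ####.##...##
tick 5: ...#####.##.
tick 6: ..##...#####
tick 7: #####.##...#
tick 8: ....#####.##
tick 9: #..##...####
tick 10: ######.##...
tick 11: #....#####.#
tick 12: ##..##...###
tick 13: .######.##..
tick 14: ##....#####.
tick 15: ###..##...##
tick 16: ..######.##.
tick 17: .##....#####
tick 18: ####..##...#
tick 19: ...######.##
tick 20: #.##....####
tick 21: #####..##...
tick 22: #...######.#
tick 23: ##.##....###
tick 24: .#####..##..
tick 25: ##...######.
tick 26: ###.##....##
tick 27: ..#####..##.
tick 28: .##...######
tick 29: ####.##....#
tick 30: ...#####..##
tick 31: #.##...#####
tick 32: #####.##....
tick 33: #...#####..#
tick 34: ##.##...####
tick 35: .#####.##...
tick 36: ##...#####..

36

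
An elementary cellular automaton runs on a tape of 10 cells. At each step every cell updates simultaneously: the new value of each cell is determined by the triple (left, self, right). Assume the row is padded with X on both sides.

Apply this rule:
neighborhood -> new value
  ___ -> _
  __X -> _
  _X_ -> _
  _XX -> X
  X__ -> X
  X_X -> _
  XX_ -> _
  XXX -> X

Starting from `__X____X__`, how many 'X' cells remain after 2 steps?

2

X__X____X_
_X__X_____
count of X: 2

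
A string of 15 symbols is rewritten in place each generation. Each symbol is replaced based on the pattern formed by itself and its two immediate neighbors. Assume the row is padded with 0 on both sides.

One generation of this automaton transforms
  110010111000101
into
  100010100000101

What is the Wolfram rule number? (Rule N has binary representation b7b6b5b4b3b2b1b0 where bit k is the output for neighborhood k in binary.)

position 7: 111 → 0  (bit 7 = 0)
position 1: 110 → 0  (bit 6 = 0)
position 5: 101 → 0  (bit 5 = 0)
position 2: 100 → 0  (bit 4 = 0)
position 0: 011 → 1  (bit 3 = 1)
position 4: 010 → 1  (bit 2 = 1)
position 3: 001 → 0  (bit 1 = 0)
position 10: 000 → 0  (bit 0 = 0)
bits b7..b0 = 00001100 = 12

12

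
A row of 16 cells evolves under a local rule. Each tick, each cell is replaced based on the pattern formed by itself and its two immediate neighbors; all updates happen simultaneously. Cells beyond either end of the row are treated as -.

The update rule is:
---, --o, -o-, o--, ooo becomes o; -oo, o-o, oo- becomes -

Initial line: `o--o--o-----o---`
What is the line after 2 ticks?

oooooooooooooooo
-oooooooooooooo-

-oooooooooooooo-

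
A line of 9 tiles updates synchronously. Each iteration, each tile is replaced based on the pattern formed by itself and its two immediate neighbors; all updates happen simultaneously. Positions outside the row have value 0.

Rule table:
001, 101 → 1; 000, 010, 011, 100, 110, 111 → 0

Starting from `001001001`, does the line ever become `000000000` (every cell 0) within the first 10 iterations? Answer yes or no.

yes

010010010
100100100
001001000
010010000
100100000
001000000
010000000
100000000
000000000
all cells are 0 at iteration 9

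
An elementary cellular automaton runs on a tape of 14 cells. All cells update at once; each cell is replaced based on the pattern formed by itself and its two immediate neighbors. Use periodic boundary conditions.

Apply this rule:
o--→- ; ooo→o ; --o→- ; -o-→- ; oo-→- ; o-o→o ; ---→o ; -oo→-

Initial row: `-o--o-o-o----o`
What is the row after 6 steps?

oo--o--oo--o--

step 1: o----o-o--oo--
step 2: --oo--o-------
step 3: o-------oooooo
step 4: --ooooo--ooooo
step 5: ---ooo----ooo-
step 6: oo--o--oo--o--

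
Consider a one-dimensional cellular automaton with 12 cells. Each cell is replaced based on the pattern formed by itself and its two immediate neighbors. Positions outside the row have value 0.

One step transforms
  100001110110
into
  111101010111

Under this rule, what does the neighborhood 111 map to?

0

At position 6 the neighborhood is 111; the next row has 0 there.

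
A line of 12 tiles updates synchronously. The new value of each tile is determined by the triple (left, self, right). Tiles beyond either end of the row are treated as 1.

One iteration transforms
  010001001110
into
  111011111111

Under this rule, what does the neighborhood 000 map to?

0

At position 3 the neighborhood is 000; the next row has 0 there.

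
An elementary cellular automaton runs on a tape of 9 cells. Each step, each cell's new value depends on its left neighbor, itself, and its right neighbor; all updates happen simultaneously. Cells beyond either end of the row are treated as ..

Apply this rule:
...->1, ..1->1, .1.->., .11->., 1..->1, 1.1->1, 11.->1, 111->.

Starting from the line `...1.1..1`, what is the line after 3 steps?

111.1.11.
..11.1.11
11.11.1.1

11.11.1.1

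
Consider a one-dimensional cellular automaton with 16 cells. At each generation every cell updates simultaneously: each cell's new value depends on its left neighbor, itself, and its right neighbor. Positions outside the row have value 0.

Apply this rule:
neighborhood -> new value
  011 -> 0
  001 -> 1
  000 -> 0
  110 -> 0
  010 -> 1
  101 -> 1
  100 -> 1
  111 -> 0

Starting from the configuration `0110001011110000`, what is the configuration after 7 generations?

generation 1: 1001011100001000
generation 2: 1111100010011100
generation 3: 0000010111100010
generation 4: 0000111000010111
generation 5: 0001000100111000
generation 6: 0011101111000100
generation 7: 0100010000101110

0100010000101110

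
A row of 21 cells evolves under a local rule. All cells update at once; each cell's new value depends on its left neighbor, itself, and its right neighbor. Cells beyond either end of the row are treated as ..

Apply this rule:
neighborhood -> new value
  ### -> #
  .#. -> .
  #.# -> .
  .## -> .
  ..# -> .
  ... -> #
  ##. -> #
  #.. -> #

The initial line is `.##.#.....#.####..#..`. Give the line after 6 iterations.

iteration 1: ..#..####....####..##
iteration 2: #..#..######..####..#
iteration 3: .#..#..######..####..
iteration 4: ..#..#..######..#####
iteration 5: #..#..#..######..####
iteration 6: .#..#..#..######..###

.#..#..#..######..###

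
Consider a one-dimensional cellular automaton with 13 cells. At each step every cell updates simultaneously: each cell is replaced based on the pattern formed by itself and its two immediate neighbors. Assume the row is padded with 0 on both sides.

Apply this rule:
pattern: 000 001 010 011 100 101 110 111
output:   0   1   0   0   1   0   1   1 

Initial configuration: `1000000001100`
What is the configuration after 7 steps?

0100000010110
1010000100011
0001001010101
0010110000000
0100011000000
1010101100000
0000000110000

0000000110000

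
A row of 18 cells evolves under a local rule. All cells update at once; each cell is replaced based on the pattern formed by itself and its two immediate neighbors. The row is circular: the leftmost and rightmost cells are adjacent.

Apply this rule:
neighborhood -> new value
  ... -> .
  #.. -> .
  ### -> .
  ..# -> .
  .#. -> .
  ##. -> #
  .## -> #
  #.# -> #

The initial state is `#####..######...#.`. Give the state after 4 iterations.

#................#

#...#..#....#....#
#................#
#................#  (fixed point — unchanged through iteration 4)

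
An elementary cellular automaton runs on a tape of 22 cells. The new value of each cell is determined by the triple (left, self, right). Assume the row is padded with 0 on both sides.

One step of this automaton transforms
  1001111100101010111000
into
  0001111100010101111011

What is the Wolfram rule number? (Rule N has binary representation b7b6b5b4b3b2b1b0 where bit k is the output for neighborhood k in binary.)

233

position 4: 111 → 1  (bit 7 = 1)
position 7: 110 → 1  (bit 6 = 1)
position 11: 101 → 1  (bit 5 = 1)
position 1: 100 → 0  (bit 4 = 0)
position 3: 011 → 1  (bit 3 = 1)
position 0: 010 → 0  (bit 2 = 0)
position 2: 001 → 0  (bit 1 = 0)
position 20: 000 → 1  (bit 0 = 1)
bits b7..b0 = 11101001 = 233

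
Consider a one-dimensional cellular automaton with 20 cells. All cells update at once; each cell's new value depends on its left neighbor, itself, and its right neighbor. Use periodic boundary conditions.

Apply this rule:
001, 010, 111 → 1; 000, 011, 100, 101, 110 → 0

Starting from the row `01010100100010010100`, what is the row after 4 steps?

11010101100110110100
00010100001000000101
00110100011000001101
01000100100000010001

01000100100000010001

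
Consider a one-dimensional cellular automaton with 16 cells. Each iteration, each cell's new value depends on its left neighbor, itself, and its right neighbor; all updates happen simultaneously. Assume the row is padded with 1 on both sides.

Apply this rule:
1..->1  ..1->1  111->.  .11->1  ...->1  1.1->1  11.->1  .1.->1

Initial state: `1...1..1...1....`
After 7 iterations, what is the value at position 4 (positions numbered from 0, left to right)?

1

1111111111111111
................
1111111111111111  (repeats iteration 1; period 2)
iteration 7: 1111111111111111
position 4 holds 1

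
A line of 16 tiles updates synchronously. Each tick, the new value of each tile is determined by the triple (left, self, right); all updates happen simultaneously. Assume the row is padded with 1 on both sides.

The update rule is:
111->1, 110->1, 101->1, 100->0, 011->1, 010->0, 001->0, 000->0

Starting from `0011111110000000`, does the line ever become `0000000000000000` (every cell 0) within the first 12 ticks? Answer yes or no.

tick 1: 0011111110000000  (fixed point — unchanged through tick 12)
tick 12 is 0011111110000000, still not uniform 0

no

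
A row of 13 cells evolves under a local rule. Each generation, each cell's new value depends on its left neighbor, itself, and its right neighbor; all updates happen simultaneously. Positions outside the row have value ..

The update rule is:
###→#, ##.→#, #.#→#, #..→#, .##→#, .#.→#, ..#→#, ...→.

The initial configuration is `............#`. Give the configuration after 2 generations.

...........##
..........###

..........###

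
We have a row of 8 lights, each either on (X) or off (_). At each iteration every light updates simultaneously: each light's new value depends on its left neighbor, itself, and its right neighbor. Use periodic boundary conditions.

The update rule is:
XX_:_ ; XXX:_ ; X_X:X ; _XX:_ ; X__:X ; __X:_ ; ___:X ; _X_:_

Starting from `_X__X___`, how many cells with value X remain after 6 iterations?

__X__XXX
X__X____
_X__XXX_
__X____X
X__XXX__
_X____X_
count of X: 2

2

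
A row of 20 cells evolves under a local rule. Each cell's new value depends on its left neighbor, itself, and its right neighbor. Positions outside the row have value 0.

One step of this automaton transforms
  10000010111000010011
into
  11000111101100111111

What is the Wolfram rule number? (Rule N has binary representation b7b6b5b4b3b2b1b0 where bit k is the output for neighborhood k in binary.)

126

position 9: 111 → 0  (bit 7 = 0)
position 10: 110 → 1  (bit 6 = 1)
position 7: 101 → 1  (bit 5 = 1)
position 1: 100 → 1  (bit 4 = 1)
position 8: 011 → 1  (bit 3 = 1)
position 0: 010 → 1  (bit 2 = 1)
position 5: 001 → 1  (bit 1 = 1)
position 2: 000 → 0  (bit 0 = 0)
bits b7..b0 = 01111110 = 126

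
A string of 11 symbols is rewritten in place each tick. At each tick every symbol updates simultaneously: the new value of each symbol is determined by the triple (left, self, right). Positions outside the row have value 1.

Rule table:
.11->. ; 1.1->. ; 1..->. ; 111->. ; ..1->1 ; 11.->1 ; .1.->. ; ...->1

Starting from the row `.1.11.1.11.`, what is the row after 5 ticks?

..1.111..11

....1....1.
.111..111..
...1.1..1.1
.11....1...
..1.111..11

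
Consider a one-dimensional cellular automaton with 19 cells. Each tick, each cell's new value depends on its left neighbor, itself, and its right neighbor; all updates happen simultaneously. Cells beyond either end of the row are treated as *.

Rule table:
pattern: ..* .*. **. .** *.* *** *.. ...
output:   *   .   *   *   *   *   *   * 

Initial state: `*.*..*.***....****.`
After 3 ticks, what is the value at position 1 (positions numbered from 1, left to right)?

*

tick 1: **.**.*************
tick 2: *******************
tick 3: *******************
position 1 holds *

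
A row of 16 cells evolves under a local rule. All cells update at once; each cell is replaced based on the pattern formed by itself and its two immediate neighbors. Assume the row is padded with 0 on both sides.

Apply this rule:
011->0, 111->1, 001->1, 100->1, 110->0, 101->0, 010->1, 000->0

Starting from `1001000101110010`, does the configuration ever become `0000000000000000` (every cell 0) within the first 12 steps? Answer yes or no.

step 1: 1111101100101111
step 2: 0111000011100110
step 3: 1010100101011001
step 4: 1010111101000111
step 5: 1010011001101010
step 6: 1011100110001011
step 7: 1001011001011000
step 8: 1111000111000100
step 9: 0110101010101110
step 10: 1000101010100101
step 11: 1101101010111101
step 12: 0000001010011001
step 12 is 0000001010011001, still not uniform 0

no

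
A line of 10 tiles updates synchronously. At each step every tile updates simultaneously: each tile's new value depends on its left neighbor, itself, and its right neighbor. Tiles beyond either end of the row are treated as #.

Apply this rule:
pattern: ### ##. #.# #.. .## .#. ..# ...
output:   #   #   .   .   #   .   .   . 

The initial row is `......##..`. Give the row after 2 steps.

......##..

......##..  (fixed point — unchanged through step 2)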